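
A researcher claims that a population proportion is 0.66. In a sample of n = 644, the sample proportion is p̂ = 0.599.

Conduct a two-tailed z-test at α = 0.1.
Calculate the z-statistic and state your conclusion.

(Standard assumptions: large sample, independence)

Answer: z = -3.2678, reject H₀

Derivation:
H₀: p = 0.66, H₁: p ≠ 0.66
Standard error: SE = √(p₀(1-p₀)/n) = √(0.66×0.34/644) = 0.018667
z-statistic: z = (p̂ - p₀)/SE = (0.599 - 0.66)/0.018667 = -3.2678
Critical value: z_0.05 = ±1.645
p-value = 0.0011
Decision: reject H₀ at α = 0.1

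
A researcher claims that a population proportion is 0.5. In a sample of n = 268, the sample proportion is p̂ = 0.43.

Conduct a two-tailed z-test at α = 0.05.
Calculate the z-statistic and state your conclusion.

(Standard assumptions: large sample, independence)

Answer: z = -2.2919, reject H₀

Derivation:
H₀: p = 0.5, H₁: p ≠ 0.5
Standard error: SE = √(p₀(1-p₀)/n) = √(0.5×0.5/268) = 0.030542
z-statistic: z = (p̂ - p₀)/SE = (0.43 - 0.5)/0.030542 = -2.2919
Critical value: z_0.025 = ±1.960
p-value = 0.0219
Decision: reject H₀ at α = 0.05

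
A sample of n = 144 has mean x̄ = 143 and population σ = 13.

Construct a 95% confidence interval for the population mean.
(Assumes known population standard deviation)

Confidence level: 95%, α = 0.05
z_0.025 = 1.960
SE = σ/√n = 13/√144 = 1.0833
Margin of error = 1.960 × 1.0833 = 2.1233
CI: x̄ ± margin = 143 ± 2.1233
CI: (140.8767, 145.1233)

Answer: (140.8767, 145.1233)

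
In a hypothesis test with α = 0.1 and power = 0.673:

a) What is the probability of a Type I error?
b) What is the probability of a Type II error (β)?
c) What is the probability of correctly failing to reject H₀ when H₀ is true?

a) Type I error probability = α = 0.1
b) Power = P(reject H₀ | H₁ true) = 1 - β = 0.673, so Type II error probability = β = 1 - Power = 0.327
c) P(fail to reject H₀ | H₀ true) = 1 - α = 0.9

Answer: a) 0.1, b) 0.327, c) 0.9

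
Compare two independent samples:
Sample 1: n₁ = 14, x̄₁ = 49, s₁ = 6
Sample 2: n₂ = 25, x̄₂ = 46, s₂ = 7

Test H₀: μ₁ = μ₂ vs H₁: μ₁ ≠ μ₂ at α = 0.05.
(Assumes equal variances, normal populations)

Pooled variance: s²_p = [13×6² + 24×7²]/(37) = 44.4324
s_p = 6.6658
SE = s_p×√(1/n₁ + 1/n₂) = 6.6658×√(1/14 + 1/25) = 2.2251
t = (x̄₁ - x̄₂)/SE = (49 - 46)/2.2251 = 1.3483
df = 37, t-critical = ±2.026
Decision: fail to reject H₀

Answer: t = 1.3483, fail to reject H₀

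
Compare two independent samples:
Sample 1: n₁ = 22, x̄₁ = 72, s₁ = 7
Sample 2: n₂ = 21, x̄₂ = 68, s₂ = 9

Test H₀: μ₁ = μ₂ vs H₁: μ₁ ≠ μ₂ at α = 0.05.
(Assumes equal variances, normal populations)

Answer: t = 1.6312, fail to reject H₀

Derivation:
Pooled variance: s²_p = [21×7² + 20×9²]/(41) = 64.6098
s_p = 8.0380
SE = s_p×√(1/n₁ + 1/n₂) = 8.0380×√(1/22 + 1/21) = 2.4522
t = (x̄₁ - x̄₂)/SE = (72 - 68)/2.4522 = 1.6312
df = 41, t-critical = ±2.020
Decision: fail to reject H₀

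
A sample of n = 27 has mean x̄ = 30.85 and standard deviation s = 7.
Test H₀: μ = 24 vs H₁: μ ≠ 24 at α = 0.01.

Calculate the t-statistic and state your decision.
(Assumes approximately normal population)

df = n - 1 = 26
SE = s/√n = 7/√27 = 1.3472
t = (x̄ - μ₀)/SE = (30.85 - 24)/1.3472 = 5.0846
Critical value: t_{0.005,26} = ±2.779
p-value < 0.0001
Decision: reject H₀

Answer: t = 5.0846, reject H₀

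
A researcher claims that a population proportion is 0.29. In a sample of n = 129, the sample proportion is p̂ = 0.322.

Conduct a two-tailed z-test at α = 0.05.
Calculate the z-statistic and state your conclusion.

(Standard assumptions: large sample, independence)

Answer: z = 0.8010, fail to reject H₀

Derivation:
H₀: p = 0.29, H₁: p ≠ 0.29
Standard error: SE = √(p₀(1-p₀)/n) = √(0.29×0.71/129) = 0.039952
z-statistic: z = (p̂ - p₀)/SE = (0.322 - 0.29)/0.039952 = 0.8010
Critical value: z_0.025 = ±1.960
p-value = 0.4231
Decision: fail to reject H₀ at α = 0.05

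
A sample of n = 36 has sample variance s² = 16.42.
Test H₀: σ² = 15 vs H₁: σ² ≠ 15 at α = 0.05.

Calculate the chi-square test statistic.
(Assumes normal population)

df = n - 1 = 35
χ² = (n-1)s²/σ₀² = 35×16.42/15 = 38.3133
Critical values: χ²_{0.975,35} = 20.569, χ²_{0.025,35} = 53.203
Rejection region: χ² < 20.569 or χ² > 53.203
Decision: fail to reject H₀

Answer: χ² = 38.3133, fail to reject H₀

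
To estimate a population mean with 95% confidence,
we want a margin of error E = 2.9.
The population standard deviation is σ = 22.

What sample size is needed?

Answer: n = 222

Derivation:
z_0.025 = 1.960
n = (z×σ/E)² = (1.960×22/2.9)²
n = 221.0861
Round up: n = 222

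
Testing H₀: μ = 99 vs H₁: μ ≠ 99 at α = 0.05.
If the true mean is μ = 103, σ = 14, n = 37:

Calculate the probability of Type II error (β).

SE = σ/√n = 14/√37 = 2.3016
Critical values: μ₀ ± z_0.025×SE = 99 ± 1.960×2.3016
Acceptance region: (94.4889, 103.5111)
Under H₁ (μ = 103): z_high = (103.5111 - 103)/2.3016 = 0.2221, z_low = (94.4889 - 103)/2.3016 = -3.6979
β = P(not reject | H₁) = Φ(0.2221) - Φ(-3.6979) ≈ 0.5878

Answer: β ≈ 0.5878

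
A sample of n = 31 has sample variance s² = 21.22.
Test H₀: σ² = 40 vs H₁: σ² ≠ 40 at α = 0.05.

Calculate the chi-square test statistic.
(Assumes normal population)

df = n - 1 = 30
χ² = (n-1)s²/σ₀² = 30×21.22/40 = 15.9150
Critical values: χ²_{0.975,30} = 16.791, χ²_{0.025,30} = 46.979
Rejection region: χ² < 16.791 or χ² > 46.979
Decision: reject H₀

Answer: χ² = 15.9150, reject H₀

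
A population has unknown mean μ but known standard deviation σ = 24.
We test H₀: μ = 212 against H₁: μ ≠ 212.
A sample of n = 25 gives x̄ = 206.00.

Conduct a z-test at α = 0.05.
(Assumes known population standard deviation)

Answer: z = -1.2500, fail to reject H₀

Derivation:
Standard error: SE = σ/√n = 24/√25 = 4.8000
z-statistic: z = (x̄ - μ₀)/SE = (206.00 - 212)/4.8000 = -1.2500
Critical value: ±1.960
p-value = 0.2113
Decision: fail to reject H₀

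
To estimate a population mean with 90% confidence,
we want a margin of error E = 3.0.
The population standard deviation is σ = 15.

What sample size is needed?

Answer: n = 68

Derivation:
z_0.05 = 1.645
n = (z×σ/E)² = (1.645×15/3.0)²
n = 67.6506
Round up: n = 68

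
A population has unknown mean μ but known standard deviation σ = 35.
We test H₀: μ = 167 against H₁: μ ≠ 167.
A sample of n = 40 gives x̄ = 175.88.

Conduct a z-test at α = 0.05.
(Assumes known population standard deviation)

Standard error: SE = σ/√n = 35/√40 = 5.5340
z-statistic: z = (x̄ - μ₀)/SE = (175.88 - 167)/5.5340 = 1.6046
Critical value: ±1.960
p-value = 0.1086
Decision: fail to reject H₀

Answer: z = 1.6046, fail to reject H₀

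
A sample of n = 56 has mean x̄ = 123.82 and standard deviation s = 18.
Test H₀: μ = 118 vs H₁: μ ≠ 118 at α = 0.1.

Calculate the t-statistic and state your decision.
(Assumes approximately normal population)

df = n - 1 = 55
SE = s/√n = 18/√56 = 2.4054
t = (x̄ - μ₀)/SE = (123.82 - 118)/2.4054 = 2.4196
Critical value: t_{0.05,55} = ±1.673
p-value ≈ 0.0189
Decision: reject H₀

Answer: t = 2.4196, reject H₀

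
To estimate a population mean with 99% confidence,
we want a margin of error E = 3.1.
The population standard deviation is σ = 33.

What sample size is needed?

z_0.005 = 2.576
n = (z×σ/E)² = (2.576×33/3.1)²
n = 751.9625
Round up: n = 752

Answer: n = 752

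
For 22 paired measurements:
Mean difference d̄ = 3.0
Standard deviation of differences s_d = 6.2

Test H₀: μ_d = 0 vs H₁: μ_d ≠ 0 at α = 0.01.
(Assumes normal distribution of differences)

Answer: t = 2.2696, fail to reject H₀

Derivation:
df = n - 1 = 21
SE = s_d/√n = 6.2/√22 = 1.3218
t = d̄/SE = 3.0/1.3218 = 2.2696
Critical value: t_{0.005,21} = ±2.831
p-value ≈ 0.0339
Decision: fail to reject H₀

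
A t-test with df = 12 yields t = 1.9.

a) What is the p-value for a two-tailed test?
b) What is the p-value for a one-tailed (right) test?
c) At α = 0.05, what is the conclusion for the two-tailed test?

Using t-distribution with df = 12:
a) Two-tailed: p = 2×P(T > 1.9) = 0.0817
b) One-tailed: p = P(T > 1.9) = 0.0409
c) 0.0817 ≥ 0.05, fail to reject H₀

Answer: a) 0.0817, b) 0.0409, c) fail to reject H₀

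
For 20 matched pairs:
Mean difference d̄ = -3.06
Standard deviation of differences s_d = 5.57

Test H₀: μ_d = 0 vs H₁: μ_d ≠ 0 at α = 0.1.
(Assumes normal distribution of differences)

df = n - 1 = 19
SE = s_d/√n = 5.57/√20 = 1.2455
t = d̄/SE = -3.06/1.2455 = -2.4568
Critical value: t_{0.05,19} = ±1.729
p-value ≈ 0.0238
Decision: reject H₀

Answer: t = -2.4568, reject H₀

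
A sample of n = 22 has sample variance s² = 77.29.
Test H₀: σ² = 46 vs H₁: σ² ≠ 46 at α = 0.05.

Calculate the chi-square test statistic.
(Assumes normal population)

Answer: χ² = 35.2846, fail to reject H₀

Derivation:
df = n - 1 = 21
χ² = (n-1)s²/σ₀² = 21×77.29/46 = 35.2846
Critical values: χ²_{0.975,21} = 10.283, χ²_{0.025,21} = 35.479
Rejection region: χ² < 10.283 or χ² > 35.479
Decision: fail to reject H₀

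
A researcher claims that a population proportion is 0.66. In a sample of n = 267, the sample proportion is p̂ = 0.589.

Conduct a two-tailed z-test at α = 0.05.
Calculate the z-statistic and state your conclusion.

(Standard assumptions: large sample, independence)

H₀: p = 0.66, H₁: p ≠ 0.66
Standard error: SE = √(p₀(1-p₀)/n) = √(0.66×0.34/267) = 0.028991
z-statistic: z = (p̂ - p₀)/SE = (0.589 - 0.66)/0.028991 = -2.4490
Critical value: z_0.025 = ±1.960
p-value = 0.0143
Decision: reject H₀ at α = 0.05

Answer: z = -2.4490, reject H₀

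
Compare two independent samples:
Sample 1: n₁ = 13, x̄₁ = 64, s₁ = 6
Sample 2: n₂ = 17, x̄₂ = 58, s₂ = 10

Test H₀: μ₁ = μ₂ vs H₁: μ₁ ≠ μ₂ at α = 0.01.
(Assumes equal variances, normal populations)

Answer: t = 1.9116, fail to reject H₀

Derivation:
Pooled variance: s²_p = [12×6² + 16×10²]/(28) = 72.5714
s_p = 8.5189
SE = s_p×√(1/n₁ + 1/n₂) = 8.5189×√(1/13 + 1/17) = 3.1387
t = (x̄₁ - x̄₂)/SE = (64 - 58)/3.1387 = 1.9116
df = 28, t-critical = ±2.763
Decision: fail to reject H₀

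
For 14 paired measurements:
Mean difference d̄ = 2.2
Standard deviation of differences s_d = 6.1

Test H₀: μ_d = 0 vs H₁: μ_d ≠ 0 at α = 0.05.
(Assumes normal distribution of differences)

df = n - 1 = 13
SE = s_d/√n = 6.1/√14 = 1.6303
t = d̄/SE = 2.2/1.6303 = 1.3494
Critical value: t_{0.025,13} = ±2.160
p-value ≈ 0.2002
Decision: fail to reject H₀

Answer: t = 1.3494, fail to reject H₀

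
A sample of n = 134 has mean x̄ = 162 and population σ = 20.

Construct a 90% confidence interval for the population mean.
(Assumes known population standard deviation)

Confidence level: 90%, α = 0.1
z_0.05 = 1.645
SE = σ/√n = 20/√134 = 1.7277
Margin of error = 1.645 × 1.7277 = 2.8421
CI: x̄ ± margin = 162 ± 2.8421
CI: (159.1579, 164.8421)

Answer: (159.1579, 164.8421)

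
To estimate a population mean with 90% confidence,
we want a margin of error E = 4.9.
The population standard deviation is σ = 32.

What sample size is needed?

Answer: n = 116

Derivation:
z_0.05 = 1.645
n = (z×σ/E)² = (1.645×32/4.9)²
n = 115.4090
Round up: n = 116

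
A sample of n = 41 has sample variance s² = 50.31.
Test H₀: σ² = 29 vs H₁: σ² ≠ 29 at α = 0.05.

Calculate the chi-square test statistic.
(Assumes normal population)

Answer: χ² = 69.3931, reject H₀

Derivation:
df = n - 1 = 40
χ² = (n-1)s²/σ₀² = 40×50.31/29 = 69.3931
Critical values: χ²_{0.975,40} = 24.433, χ²_{0.025,40} = 59.342
Rejection region: χ² < 24.433 or χ² > 59.342
Decision: reject H₀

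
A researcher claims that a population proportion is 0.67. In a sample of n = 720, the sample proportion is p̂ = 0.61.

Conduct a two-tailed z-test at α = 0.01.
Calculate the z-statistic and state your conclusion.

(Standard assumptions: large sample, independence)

Answer: z = -3.4239, reject H₀

Derivation:
H₀: p = 0.67, H₁: p ≠ 0.67
Standard error: SE = √(p₀(1-p₀)/n) = √(0.67×0.33/720) = 0.017524
z-statistic: z = (p̂ - p₀)/SE = (0.61 - 0.67)/0.017524 = -3.4239
Critical value: z_0.005 = ±2.576
p-value = 0.0006
Decision: reject H₀ at α = 0.01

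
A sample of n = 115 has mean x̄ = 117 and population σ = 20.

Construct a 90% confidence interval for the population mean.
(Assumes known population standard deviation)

Confidence level: 90%, α = 0.1
z_0.05 = 1.645
SE = σ/√n = 20/√115 = 1.8650
Margin of error = 1.645 × 1.8650 = 3.0679
CI: x̄ ± margin = 117 ± 3.0679
CI: (113.9321, 120.0679)

Answer: (113.9321, 120.0679)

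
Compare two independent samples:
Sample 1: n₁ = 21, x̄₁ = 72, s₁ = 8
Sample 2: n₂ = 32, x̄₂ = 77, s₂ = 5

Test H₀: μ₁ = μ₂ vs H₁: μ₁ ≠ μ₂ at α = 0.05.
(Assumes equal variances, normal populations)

Answer: t = -2.8047, reject H₀

Derivation:
Pooled variance: s²_p = [20×8² + 31×5²]/(51) = 40.2941
s_p = 6.3478
SE = s_p×√(1/n₁ + 1/n₂) = 6.3478×√(1/21 + 1/32) = 1.7827
t = (x̄₁ - x̄₂)/SE = (72 - 77)/1.7827 = -2.8047
df = 51, t-critical = ±2.008
Decision: reject H₀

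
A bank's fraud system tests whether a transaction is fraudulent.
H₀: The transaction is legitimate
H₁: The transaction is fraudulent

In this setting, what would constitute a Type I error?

Answer: Blocking a legitimate transaction as fraud

Derivation:
A Type I error (probability α) occurs when we reject a true H₀.
A Type II error (probability β) occurs when we fail to reject a false H₀.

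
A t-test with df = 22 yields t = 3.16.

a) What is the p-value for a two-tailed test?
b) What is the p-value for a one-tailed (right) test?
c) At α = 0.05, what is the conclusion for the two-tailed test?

Using t-distribution with df = 22:
a) Two-tailed: p = 2×P(T > 3.16) = 0.0045
b) One-tailed: p = P(T > 3.16) = 0.0023
c) 0.0045 < 0.05, reject H₀

Answer: a) 0.0045, b) 0.0023, c) reject H₀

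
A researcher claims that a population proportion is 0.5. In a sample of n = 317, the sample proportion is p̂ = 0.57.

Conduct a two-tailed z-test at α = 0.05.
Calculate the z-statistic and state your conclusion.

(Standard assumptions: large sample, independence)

Answer: z = 2.4926, reject H₀

Derivation:
H₀: p = 0.5, H₁: p ≠ 0.5
Standard error: SE = √(p₀(1-p₀)/n) = √(0.5×0.5/317) = 0.028083
z-statistic: z = (p̂ - p₀)/SE = (0.57 - 0.5)/0.028083 = 2.4926
Critical value: z_0.025 = ±1.960
p-value = 0.0127
Decision: reject H₀ at α = 0.05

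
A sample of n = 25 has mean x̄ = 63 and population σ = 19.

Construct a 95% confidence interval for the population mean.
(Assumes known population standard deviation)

Confidence level: 95%, α = 0.05
z_0.025 = 1.960
SE = σ/√n = 19/√25 = 3.8000
Margin of error = 1.960 × 3.8000 = 7.4480
CI: x̄ ± margin = 63 ± 7.4480
CI: (55.5520, 70.4480)

Answer: (55.5520, 70.4480)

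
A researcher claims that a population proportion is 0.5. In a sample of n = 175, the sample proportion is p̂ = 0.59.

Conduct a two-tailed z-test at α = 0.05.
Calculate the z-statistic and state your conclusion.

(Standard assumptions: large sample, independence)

Answer: z = 2.3812, reject H₀

Derivation:
H₀: p = 0.5, H₁: p ≠ 0.5
Standard error: SE = √(p₀(1-p₀)/n) = √(0.5×0.5/175) = 0.037796
z-statistic: z = (p̂ - p₀)/SE = (0.59 - 0.5)/0.037796 = 2.3812
Critical value: z_0.025 = ±1.960
p-value = 0.0173
Decision: reject H₀ at α = 0.05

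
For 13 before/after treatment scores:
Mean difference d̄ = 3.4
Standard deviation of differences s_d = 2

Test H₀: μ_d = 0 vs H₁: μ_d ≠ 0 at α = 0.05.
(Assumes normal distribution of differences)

df = n - 1 = 12
SE = s_d/√n = 2/√13 = 0.5547
t = d̄/SE = 3.4/0.5547 = 6.1294
Critical value: t_{0.025,12} = ±2.179
p-value ≈ 0.0001
Decision: reject H₀

Answer: t = 6.1294, reject H₀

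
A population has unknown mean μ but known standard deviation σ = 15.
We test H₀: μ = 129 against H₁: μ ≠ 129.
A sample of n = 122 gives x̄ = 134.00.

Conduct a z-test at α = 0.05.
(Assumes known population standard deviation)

Answer: z = 3.6819, reject H₀

Derivation:
Standard error: SE = σ/√n = 15/√122 = 1.3580
z-statistic: z = (x̄ - μ₀)/SE = (134.00 - 129)/1.3580 = 3.6819
Critical value: ±1.960
p-value = 0.0002
Decision: reject H₀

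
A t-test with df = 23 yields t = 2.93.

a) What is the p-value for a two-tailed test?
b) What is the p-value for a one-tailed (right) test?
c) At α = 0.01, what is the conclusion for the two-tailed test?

Answer: a) 0.0075, b) 0.0038, c) reject H₀

Derivation:
Using t-distribution with df = 23:
a) Two-tailed: p = 2×P(T > 2.93) = 0.0075
b) One-tailed: p = P(T > 2.93) = 0.0038
c) 0.0075 < 0.01, reject H₀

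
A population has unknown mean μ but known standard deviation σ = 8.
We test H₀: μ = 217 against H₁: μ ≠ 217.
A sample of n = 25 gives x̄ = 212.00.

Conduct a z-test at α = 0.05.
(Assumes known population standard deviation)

Answer: z = -3.1250, reject H₀

Derivation:
Standard error: SE = σ/√n = 8/√25 = 1.6000
z-statistic: z = (x̄ - μ₀)/SE = (212.00 - 217)/1.6000 = -3.1250
Critical value: ±1.960
p-value = 0.0018
Decision: reject H₀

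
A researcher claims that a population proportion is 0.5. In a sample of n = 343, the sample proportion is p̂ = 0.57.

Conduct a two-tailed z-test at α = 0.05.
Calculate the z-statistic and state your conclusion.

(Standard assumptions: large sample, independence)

H₀: p = 0.5, H₁: p ≠ 0.5
Standard error: SE = √(p₀(1-p₀)/n) = √(0.5×0.5/343) = 0.026997
z-statistic: z = (p̂ - p₀)/SE = (0.57 - 0.5)/0.026997 = 2.5929
Critical value: z_0.025 = ±1.960
p-value = 0.0095
Decision: reject H₀ at α = 0.05

Answer: z = 2.5929, reject H₀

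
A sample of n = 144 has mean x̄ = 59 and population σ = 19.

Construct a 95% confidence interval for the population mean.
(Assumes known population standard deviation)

Answer: (55.8967, 62.1033)

Derivation:
Confidence level: 95%, α = 0.05
z_0.025 = 1.960
SE = σ/√n = 19/√144 = 1.5833
Margin of error = 1.960 × 1.5833 = 3.1033
CI: x̄ ± margin = 59 ± 3.1033
CI: (55.8967, 62.1033)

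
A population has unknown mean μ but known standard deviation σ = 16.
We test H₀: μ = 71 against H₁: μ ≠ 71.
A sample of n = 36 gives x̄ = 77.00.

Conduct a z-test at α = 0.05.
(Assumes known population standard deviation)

Standard error: SE = σ/√n = 16/√36 = 2.6667
z-statistic: z = (x̄ - μ₀)/SE = (77.00 - 71)/2.6667 = 2.2500
Critical value: ±1.960
p-value = 0.0244
Decision: reject H₀

Answer: z = 2.2500, reject H₀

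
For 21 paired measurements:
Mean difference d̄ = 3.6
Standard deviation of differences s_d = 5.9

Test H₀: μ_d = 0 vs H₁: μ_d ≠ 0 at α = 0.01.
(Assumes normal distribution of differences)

Answer: t = 2.7961, fail to reject H₀

Derivation:
df = n - 1 = 20
SE = s_d/√n = 5.9/√21 = 1.2875
t = d̄/SE = 3.6/1.2875 = 2.7961
Critical value: t_{0.005,20} = ±2.845
p-value ≈ 0.0112
Decision: fail to reject H₀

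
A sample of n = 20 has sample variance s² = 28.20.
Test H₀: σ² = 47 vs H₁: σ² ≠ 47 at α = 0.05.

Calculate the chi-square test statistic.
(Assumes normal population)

df = n - 1 = 19
χ² = (n-1)s²/σ₀² = 19×28.20/47 = 11.4000
Critical values: χ²_{0.975,19} = 8.907, χ²_{0.025,19} = 32.852
Rejection region: χ² < 8.907 or χ² > 32.852
Decision: fail to reject H₀

Answer: χ² = 11.4000, fail to reject H₀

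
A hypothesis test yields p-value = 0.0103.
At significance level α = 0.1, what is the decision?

Compare p-value to α:
0.0103 < 0.1
Decision: reject H₀

Answer: reject H₀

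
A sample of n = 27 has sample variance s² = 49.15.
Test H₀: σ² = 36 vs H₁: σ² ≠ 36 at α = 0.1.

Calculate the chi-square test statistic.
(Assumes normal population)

Answer: χ² = 35.4972, fail to reject H₀

Derivation:
df = n - 1 = 26
χ² = (n-1)s²/σ₀² = 26×49.15/36 = 35.4972
Critical values: χ²_{0.95,26} = 15.379, χ²_{0.05,26} = 38.885
Rejection region: χ² < 15.379 or χ² > 38.885
Decision: fail to reject H₀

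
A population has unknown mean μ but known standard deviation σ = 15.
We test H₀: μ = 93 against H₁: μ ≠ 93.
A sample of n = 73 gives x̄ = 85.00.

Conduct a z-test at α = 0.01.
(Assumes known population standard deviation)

Standard error: SE = σ/√n = 15/√73 = 1.7556
z-statistic: z = (x̄ - μ₀)/SE = (85.00 - 93)/1.7556 = -4.5568
Critical value: ±2.576
p-value < 0.0001
Decision: reject H₀

Answer: z = -4.5568, reject H₀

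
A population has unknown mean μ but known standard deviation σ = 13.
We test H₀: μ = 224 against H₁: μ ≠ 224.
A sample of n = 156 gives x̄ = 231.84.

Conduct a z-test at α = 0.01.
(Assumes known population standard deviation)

Standard error: SE = σ/√n = 13/√156 = 1.0408
z-statistic: z = (x̄ - μ₀)/SE = (231.84 - 224)/1.0408 = 7.5327
Critical value: ±2.576
p-value < 0.0001
Decision: reject H₀

Answer: z = 7.5327, reject H₀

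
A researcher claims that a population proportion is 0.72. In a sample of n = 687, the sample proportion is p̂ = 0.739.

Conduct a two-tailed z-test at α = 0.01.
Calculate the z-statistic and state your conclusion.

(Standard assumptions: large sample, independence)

H₀: p = 0.72, H₁: p ≠ 0.72
Standard error: SE = √(p₀(1-p₀)/n) = √(0.72×0.28/687) = 0.017130
z-statistic: z = (p̂ - p₀)/SE = (0.739 - 0.72)/0.017130 = 1.1092
Critical value: z_0.005 = ±2.576
p-value = 0.2673
Decision: fail to reject H₀ at α = 0.01

Answer: z = 1.1092, fail to reject H₀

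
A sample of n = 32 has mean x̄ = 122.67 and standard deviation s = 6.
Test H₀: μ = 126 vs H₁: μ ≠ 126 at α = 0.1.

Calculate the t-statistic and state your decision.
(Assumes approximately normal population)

Answer: t = -3.1394, reject H₀

Derivation:
df = n - 1 = 31
SE = s/√n = 6/√32 = 1.0607
t = (x̄ - μ₀)/SE = (122.67 - 126)/1.0607 = -3.1394
Critical value: t_{0.05,31} = ±1.696
p-value ≈ 0.0037
Decision: reject H₀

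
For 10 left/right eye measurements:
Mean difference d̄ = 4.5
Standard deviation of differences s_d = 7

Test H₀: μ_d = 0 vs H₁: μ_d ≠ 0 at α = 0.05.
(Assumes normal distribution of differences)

df = n - 1 = 9
SE = s_d/√n = 7/√10 = 2.2136
t = d̄/SE = 4.5/2.2136 = 2.0329
Critical value: t_{0.025,9} = ±2.262
p-value ≈ 0.0726
Decision: fail to reject H₀

Answer: t = 2.0329, fail to reject H₀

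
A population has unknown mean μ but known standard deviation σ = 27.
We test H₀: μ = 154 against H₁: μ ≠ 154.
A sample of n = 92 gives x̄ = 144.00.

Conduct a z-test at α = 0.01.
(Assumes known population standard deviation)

Standard error: SE = σ/√n = 27/√92 = 2.8149
z-statistic: z = (x̄ - μ₀)/SE = (144.00 - 154)/2.8149 = -3.5525
Critical value: ±2.576
p-value = 0.0004
Decision: reject H₀

Answer: z = -3.5525, reject H₀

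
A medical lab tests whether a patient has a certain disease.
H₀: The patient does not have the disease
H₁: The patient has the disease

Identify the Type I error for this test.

A Type I error (probability α) occurs when we reject a true H₀.
A Type II error (probability β) occurs when we fail to reject a false H₀.

Answer: Diagnosing a healthy patient as having the disease (false positive)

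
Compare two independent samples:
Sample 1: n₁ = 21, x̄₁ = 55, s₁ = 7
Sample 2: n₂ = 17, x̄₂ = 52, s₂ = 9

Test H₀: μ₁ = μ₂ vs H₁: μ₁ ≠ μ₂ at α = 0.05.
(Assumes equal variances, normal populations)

Answer: t = 1.1565, fail to reject H₀

Derivation:
Pooled variance: s²_p = [20×7² + 16×9²]/(36) = 63.2222
s_p = 7.9512
SE = s_p×√(1/n₁ + 1/n₂) = 7.9512×√(1/21 + 1/17) = 2.5941
t = (x̄₁ - x̄₂)/SE = (55 - 52)/2.5941 = 1.1565
df = 36, t-critical = ±2.028
Decision: fail to reject H₀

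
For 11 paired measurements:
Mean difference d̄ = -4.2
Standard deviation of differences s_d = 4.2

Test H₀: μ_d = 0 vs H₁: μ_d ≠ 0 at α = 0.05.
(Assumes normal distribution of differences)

df = n - 1 = 10
SE = s_d/√n = 4.2/√11 = 1.2663
t = d̄/SE = -4.2/1.2663 = -3.3167
Critical value: t_{0.025,10} = ±2.228
p-value ≈ 0.0078
Decision: reject H₀

Answer: t = -3.3167, reject H₀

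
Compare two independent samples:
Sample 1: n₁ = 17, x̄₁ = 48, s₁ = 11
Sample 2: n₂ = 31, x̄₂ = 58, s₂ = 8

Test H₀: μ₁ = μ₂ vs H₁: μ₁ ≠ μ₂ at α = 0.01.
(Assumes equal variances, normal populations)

Pooled variance: s²_p = [16×11² + 30×8²]/(46) = 83.8261
s_p = 9.1557
SE = s_p×√(1/n₁ + 1/n₂) = 9.1557×√(1/17 + 1/31) = 2.7632
t = (x̄₁ - x̄₂)/SE = (48 - 58)/2.7632 = -3.6190
df = 46, t-critical = ±2.687
Decision: reject H₀

Answer: t = -3.6190, reject H₀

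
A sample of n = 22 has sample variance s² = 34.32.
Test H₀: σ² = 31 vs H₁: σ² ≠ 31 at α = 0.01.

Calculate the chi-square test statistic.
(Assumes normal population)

Answer: χ² = 23.2490, fail to reject H₀

Derivation:
df = n - 1 = 21
χ² = (n-1)s²/σ₀² = 21×34.32/31 = 23.2490
Critical values: χ²_{0.995,21} = 8.034, χ²_{0.005,21} = 41.401
Rejection region: χ² < 8.034 or χ² > 41.401
Decision: fail to reject H₀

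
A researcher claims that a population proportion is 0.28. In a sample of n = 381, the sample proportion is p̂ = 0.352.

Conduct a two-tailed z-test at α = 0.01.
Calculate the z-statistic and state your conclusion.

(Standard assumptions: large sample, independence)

H₀: p = 0.28, H₁: p ≠ 0.28
Standard error: SE = √(p₀(1-p₀)/n) = √(0.28×0.72/381) = 0.023003
z-statistic: z = (p̂ - p₀)/SE = (0.352 - 0.28)/0.023003 = 3.1300
Critical value: z_0.005 = ±2.576
p-value = 0.0017
Decision: reject H₀ at α = 0.01

Answer: z = 3.1300, reject H₀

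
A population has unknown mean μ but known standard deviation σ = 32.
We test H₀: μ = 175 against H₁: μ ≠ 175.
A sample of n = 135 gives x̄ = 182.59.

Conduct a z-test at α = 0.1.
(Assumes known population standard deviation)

Answer: z = 2.7559, reject H₀

Derivation:
Standard error: SE = σ/√n = 32/√135 = 2.7541
z-statistic: z = (x̄ - μ₀)/SE = (182.59 - 175)/2.7541 = 2.7559
Critical value: ±1.645
p-value = 0.0059
Decision: reject H₀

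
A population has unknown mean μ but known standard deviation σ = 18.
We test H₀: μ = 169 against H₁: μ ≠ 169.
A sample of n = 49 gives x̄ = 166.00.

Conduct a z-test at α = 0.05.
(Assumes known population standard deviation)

Standard error: SE = σ/√n = 18/√49 = 2.5714
z-statistic: z = (x̄ - μ₀)/SE = (166.00 - 169)/2.5714 = -1.1667
Critical value: ±1.960
p-value = 0.2433
Decision: fail to reject H₀

Answer: z = -1.1667, fail to reject H₀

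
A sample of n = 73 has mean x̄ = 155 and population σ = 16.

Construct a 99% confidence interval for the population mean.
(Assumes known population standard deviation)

Confidence level: 99%, α = 0.01
z_0.005 = 2.576
SE = σ/√n = 16/√73 = 1.8727
Margin of error = 2.576 × 1.8727 = 4.8241
CI: x̄ ± margin = 155 ± 4.8241
CI: (150.1759, 159.8241)

Answer: (150.1759, 159.8241)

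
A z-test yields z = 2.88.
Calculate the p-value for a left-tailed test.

Answer: p-value ≈ 0.9980

Derivation:
For z = 2.88:
p = P(Z < 2.88) = Φ(2.88) = 0.9980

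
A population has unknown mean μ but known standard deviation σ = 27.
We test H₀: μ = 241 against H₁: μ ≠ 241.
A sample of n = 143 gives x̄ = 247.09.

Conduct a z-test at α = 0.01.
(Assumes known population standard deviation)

Standard error: SE = σ/√n = 27/√143 = 2.2579
z-statistic: z = (x̄ - μ₀)/SE = (247.09 - 241)/2.2579 = 2.6972
Critical value: ±2.576
p-value = 0.0070
Decision: reject H₀

Answer: z = 2.6972, reject H₀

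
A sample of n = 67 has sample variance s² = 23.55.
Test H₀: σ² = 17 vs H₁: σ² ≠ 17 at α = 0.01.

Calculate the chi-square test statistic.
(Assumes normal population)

df = n - 1 = 66
χ² = (n-1)s²/σ₀² = 66×23.55/17 = 91.4294
Critical values: χ²_{0.995,66} = 40.158, χ²_{0.005,66} = 99.330
Rejection region: χ² < 40.158 or χ² > 99.330
Decision: fail to reject H₀

Answer: χ² = 91.4294, fail to reject H₀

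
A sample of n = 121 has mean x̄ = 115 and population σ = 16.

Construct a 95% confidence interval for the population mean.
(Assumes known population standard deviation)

Answer: (112.1492, 117.8508)

Derivation:
Confidence level: 95%, α = 0.05
z_0.025 = 1.960
SE = σ/√n = 16/√121 = 1.4545
Margin of error = 1.960 × 1.4545 = 2.8508
CI: x̄ ± margin = 115 ± 2.8508
CI: (112.1492, 117.8508)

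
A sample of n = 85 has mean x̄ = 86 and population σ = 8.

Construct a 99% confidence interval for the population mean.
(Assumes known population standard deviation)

Answer: (83.7648, 88.2352)

Derivation:
Confidence level: 99%, α = 0.01
z_0.005 = 2.576
SE = σ/√n = 8/√85 = 0.8677
Margin of error = 2.576 × 0.8677 = 2.2352
CI: x̄ ± margin = 86 ± 2.2352
CI: (83.7648, 88.2352)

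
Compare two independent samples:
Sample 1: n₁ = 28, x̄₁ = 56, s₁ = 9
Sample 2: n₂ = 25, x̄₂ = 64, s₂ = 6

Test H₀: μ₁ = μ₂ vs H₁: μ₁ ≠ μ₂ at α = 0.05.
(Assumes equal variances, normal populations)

Answer: t = -3.7589, reject H₀

Derivation:
Pooled variance: s²_p = [27×9² + 24×6²]/(51) = 59.8235
s_p = 7.7346
SE = s_p×√(1/n₁ + 1/n₂) = 7.7346×√(1/28 + 1/25) = 2.1283
t = (x̄₁ - x̄₂)/SE = (56 - 64)/2.1283 = -3.7589
df = 51, t-critical = ±2.008
Decision: reject H₀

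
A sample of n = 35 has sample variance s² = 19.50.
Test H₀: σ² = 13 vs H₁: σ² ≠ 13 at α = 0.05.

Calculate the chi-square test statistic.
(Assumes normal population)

Answer: χ² = 51.0000, fail to reject H₀

Derivation:
df = n - 1 = 34
χ² = (n-1)s²/σ₀² = 34×19.50/13 = 51.0000
Critical values: χ²_{0.975,34} = 19.806, χ²_{0.025,34} = 51.966
Rejection region: χ² < 19.806 or χ² > 51.966
Decision: fail to reject H₀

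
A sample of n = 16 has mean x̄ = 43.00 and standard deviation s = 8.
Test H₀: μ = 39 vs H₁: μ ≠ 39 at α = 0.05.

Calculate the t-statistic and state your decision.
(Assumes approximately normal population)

Answer: t = 2.0000, fail to reject H₀

Derivation:
df = n - 1 = 15
SE = s/√n = 8/√16 = 2.0000
t = (x̄ - μ₀)/SE = (43.00 - 39)/2.0000 = 2.0000
Critical value: t_{0.025,15} = ±2.131
p-value ≈ 0.0639
Decision: fail to reject H₀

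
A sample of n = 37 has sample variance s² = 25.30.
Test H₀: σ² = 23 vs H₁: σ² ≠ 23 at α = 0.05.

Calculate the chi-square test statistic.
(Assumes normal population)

df = n - 1 = 36
χ² = (n-1)s²/σ₀² = 36×25.30/23 = 39.6000
Critical values: χ²_{0.975,36} = 21.336, χ²_{0.025,36} = 54.437
Rejection region: χ² < 21.336 or χ² > 54.437
Decision: fail to reject H₀

Answer: χ² = 39.6000, fail to reject H₀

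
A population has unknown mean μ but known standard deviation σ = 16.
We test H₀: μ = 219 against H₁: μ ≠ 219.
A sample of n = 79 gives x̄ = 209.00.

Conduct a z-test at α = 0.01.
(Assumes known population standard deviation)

Answer: z = -5.5552, reject H₀

Derivation:
Standard error: SE = σ/√n = 16/√79 = 1.8001
z-statistic: z = (x̄ - μ₀)/SE = (209.00 - 219)/1.8001 = -5.5552
Critical value: ±2.576
p-value < 0.0001
Decision: reject H₀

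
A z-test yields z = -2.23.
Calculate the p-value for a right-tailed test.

For z = -2.23:
p = P(Z > -2.23) = 1 - Φ(-2.23) = 0.9871

Answer: p-value ≈ 0.9871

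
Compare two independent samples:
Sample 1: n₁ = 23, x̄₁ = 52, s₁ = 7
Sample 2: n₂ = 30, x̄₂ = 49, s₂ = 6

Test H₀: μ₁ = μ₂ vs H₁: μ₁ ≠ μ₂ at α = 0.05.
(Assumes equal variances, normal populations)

Answer: t = 1.6781, fail to reject H₀

Derivation:
Pooled variance: s²_p = [22×7² + 29×6²]/(51) = 41.6078
s_p = 6.4504
SE = s_p×√(1/n₁ + 1/n₂) = 6.4504×√(1/23 + 1/30) = 1.7877
t = (x̄₁ - x̄₂)/SE = (52 - 49)/1.7877 = 1.6781
df = 51, t-critical = ±2.008
Decision: fail to reject H₀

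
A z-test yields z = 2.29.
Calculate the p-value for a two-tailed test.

For z = 2.29:
p = 2×P(Z > |2.29|) = 2×(1 - Φ(2.29)) = 0.0220

Answer: p-value ≈ 0.0220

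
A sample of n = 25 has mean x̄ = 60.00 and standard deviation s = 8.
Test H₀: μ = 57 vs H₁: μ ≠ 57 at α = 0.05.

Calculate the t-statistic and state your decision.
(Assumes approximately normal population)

Answer: t = 1.8750, fail to reject H₀

Derivation:
df = n - 1 = 24
SE = s/√n = 8/√25 = 1.6000
t = (x̄ - μ₀)/SE = (60.00 - 57)/1.6000 = 1.8750
Critical value: t_{0.025,24} = ±2.064
p-value ≈ 0.0730
Decision: fail to reject H₀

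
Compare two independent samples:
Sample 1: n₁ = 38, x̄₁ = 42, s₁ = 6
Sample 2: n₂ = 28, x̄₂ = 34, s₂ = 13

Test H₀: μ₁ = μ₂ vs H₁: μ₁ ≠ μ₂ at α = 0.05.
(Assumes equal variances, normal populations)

Pooled variance: s²_p = [37×6² + 27×13²]/(64) = 92.1094
s_p = 9.5974
SE = s_p×√(1/n₁ + 1/n₂) = 9.5974×√(1/38 + 1/28) = 2.3903
t = (x̄₁ - x̄₂)/SE = (42 - 34)/2.3903 = 3.3469
df = 64, t-critical = ±1.998
Decision: reject H₀

Answer: t = 3.3469, reject H₀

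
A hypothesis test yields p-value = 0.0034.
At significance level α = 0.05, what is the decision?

Compare p-value to α:
0.0034 < 0.05
Decision: reject H₀

Answer: reject H₀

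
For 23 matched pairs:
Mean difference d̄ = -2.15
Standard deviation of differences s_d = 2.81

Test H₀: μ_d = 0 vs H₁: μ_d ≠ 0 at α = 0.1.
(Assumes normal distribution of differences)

df = n - 1 = 22
SE = s_d/√n = 2.81/√23 = 0.5859
t = d̄/SE = -2.15/0.5859 = -3.6696
Critical value: t_{0.05,22} = ±1.717
p-value ≈ 0.0013
Decision: reject H₀

Answer: t = -3.6696, reject H₀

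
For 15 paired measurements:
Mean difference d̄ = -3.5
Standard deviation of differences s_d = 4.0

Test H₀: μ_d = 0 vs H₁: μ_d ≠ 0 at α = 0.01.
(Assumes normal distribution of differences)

Answer: t = -3.3888, reject H₀

Derivation:
df = n - 1 = 14
SE = s_d/√n = 4.0/√15 = 1.0328
t = d̄/SE = -3.5/1.0328 = -3.3888
Critical value: t_{0.005,14} = ±2.977
p-value ≈ 0.0044
Decision: reject H₀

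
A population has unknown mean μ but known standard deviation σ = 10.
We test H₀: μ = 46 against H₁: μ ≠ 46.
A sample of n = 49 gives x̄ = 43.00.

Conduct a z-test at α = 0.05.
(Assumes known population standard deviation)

Standard error: SE = σ/√n = 10/√49 = 1.4286
z-statistic: z = (x̄ - μ₀)/SE = (43.00 - 46)/1.4286 = -2.1000
Critical value: ±1.960
p-value = 0.0357
Decision: reject H₀

Answer: z = -2.1000, reject H₀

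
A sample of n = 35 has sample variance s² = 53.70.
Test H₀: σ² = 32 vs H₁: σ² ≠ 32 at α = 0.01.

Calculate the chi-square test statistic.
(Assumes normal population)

df = n - 1 = 34
χ² = (n-1)s²/σ₀² = 34×53.70/32 = 57.0563
Critical values: χ²_{0.995,34} = 16.501, χ²_{0.005,34} = 58.964
Rejection region: χ² < 16.501 or χ² > 58.964
Decision: fail to reject H₀

Answer: χ² = 57.0563, fail to reject H₀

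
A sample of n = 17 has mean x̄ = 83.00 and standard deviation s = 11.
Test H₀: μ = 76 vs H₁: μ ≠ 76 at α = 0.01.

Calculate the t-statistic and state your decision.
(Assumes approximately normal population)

Answer: t = 2.6238, fail to reject H₀

Derivation:
df = n - 1 = 16
SE = s/√n = 11/√17 = 2.6679
t = (x̄ - μ₀)/SE = (83.00 - 76)/2.6679 = 2.6238
Critical value: t_{0.005,16} = ±2.921
p-value ≈ 0.0184
Decision: fail to reject H₀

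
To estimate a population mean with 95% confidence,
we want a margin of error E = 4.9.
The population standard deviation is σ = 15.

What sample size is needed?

z_0.025 = 1.960
n = (z×σ/E)² = (1.960×15/4.9)²
n = 36.0000
Already a whole number: n = 36

Answer: n = 36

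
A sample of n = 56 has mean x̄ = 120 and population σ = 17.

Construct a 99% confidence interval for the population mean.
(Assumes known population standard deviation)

Answer: (114.1481, 125.8519)

Derivation:
Confidence level: 99%, α = 0.01
z_0.005 = 2.576
SE = σ/√n = 17/√56 = 2.2717
Margin of error = 2.576 × 2.2717 = 5.8519
CI: x̄ ± margin = 120 ± 5.8519
CI: (114.1481, 125.8519)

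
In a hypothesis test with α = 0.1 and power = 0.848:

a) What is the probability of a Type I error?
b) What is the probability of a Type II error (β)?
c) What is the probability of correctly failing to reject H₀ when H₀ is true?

Answer: a) 0.1, b) 0.152, c) 0.9

Derivation:
a) Type I error probability = α = 0.1
b) Power = P(reject H₀ | H₁ true) = 1 - β = 0.848, so Type II error probability = β = 1 - Power = 0.152
c) P(fail to reject H₀ | H₀ true) = 1 - α = 0.9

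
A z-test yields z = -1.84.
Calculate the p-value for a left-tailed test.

For z = -1.84:
p = P(Z < -1.84) = Φ(-1.84) = 0.0329

Answer: p-value ≈ 0.0329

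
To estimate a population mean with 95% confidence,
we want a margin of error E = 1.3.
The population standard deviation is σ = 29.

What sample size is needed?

z_0.025 = 1.960
n = (z×σ/E)² = (1.960×29/1.3)²
n = 1911.7075
Round up: n = 1912

Answer: n = 1912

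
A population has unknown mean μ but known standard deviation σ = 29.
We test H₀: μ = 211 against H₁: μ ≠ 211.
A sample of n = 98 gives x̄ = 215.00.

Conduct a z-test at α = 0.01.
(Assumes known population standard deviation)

Answer: z = 1.3655, fail to reject H₀

Derivation:
Standard error: SE = σ/√n = 29/√98 = 2.9294
z-statistic: z = (x̄ - μ₀)/SE = (215.00 - 211)/2.9294 = 1.3655
Critical value: ±2.576
p-value = 0.1721
Decision: fail to reject H₀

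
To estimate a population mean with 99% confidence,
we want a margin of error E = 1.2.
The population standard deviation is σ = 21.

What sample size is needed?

z_0.005 = 2.576
n = (z×σ/E)² = (2.576×21/1.2)²
n = 2032.2064
Round up: n = 2033

Answer: n = 2033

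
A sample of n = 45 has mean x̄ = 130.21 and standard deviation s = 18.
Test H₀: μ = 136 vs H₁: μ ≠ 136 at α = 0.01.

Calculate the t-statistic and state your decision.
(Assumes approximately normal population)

Answer: t = -2.1578, fail to reject H₀

Derivation:
df = n - 1 = 44
SE = s/√n = 18/√45 = 2.6833
t = (x̄ - μ₀)/SE = (130.21 - 136)/2.6833 = -2.1578
Critical value: t_{0.005,44} = ±2.692
p-value ≈ 0.0364
Decision: fail to reject H₀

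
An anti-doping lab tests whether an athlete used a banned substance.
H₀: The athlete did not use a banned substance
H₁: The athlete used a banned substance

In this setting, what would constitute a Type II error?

Type I error (α): Rejecting H₀ when H₀ is true
Type II error (β): Failing to reject H₀ when H₁ is true

Answer: Failing to detect doping in an athlete who used a banned substance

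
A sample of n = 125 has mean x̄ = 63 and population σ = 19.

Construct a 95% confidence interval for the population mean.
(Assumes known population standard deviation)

Confidence level: 95%, α = 0.05
z_0.025 = 1.960
SE = σ/√n = 19/√125 = 1.6994
Margin of error = 1.960 × 1.6994 = 3.3308
CI: x̄ ± margin = 63 ± 3.3308
CI: (59.6692, 66.3308)

Answer: (59.6692, 66.3308)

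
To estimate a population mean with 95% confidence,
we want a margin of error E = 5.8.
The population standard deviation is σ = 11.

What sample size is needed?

Answer: n = 14

Derivation:
z_0.025 = 1.960
n = (z×σ/E)² = (1.960×11/5.8)²
n = 13.8179
Round up: n = 14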